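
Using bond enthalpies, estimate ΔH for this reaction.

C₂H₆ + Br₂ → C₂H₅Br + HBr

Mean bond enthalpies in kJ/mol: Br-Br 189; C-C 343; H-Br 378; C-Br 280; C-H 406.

ΔH ≈ −63 kJ

Bonds broken (reactants):
  Br-Br: 1 × 189 = 189
  C-C: 1 × 343 = 343
  C-H: 6 × 406 = 2436
  Σ(broken) = 2968 kJ
Bonds formed (products):
  C-Br: 1 × 280 = 280
  C-C: 1 × 343 = 343
  C-H: 5 × 406 = 2030
  H-Br: 1 × 378 = 378
  Σ(formed) = 3031 kJ
ΔH = Σ(broken) − Σ(formed) = 2968 − 3031 = −63 kJ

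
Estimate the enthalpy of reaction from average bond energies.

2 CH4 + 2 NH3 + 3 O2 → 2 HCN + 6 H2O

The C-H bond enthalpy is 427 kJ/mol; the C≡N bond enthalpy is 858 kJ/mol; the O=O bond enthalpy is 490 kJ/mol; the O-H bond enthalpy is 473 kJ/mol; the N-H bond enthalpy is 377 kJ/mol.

Bonds broken (reactants):
  C-H: 8 × 427 = 3416
  N-H: 6 × 377 = 2262
  O=O: 3 × 490 = 1470
  Σ(broken) = 7148 kJ
Bonds formed (products):
  C≡N: 2 × 858 = 1716
  C-H: 2 × 427 = 854
  O-H: 12 × 473 = 5676
  Σ(formed) = 8246 kJ
ΔH = Σ(broken) − Σ(formed) = 7148 − 8246 = −1098 kJ

ΔH ≈ −1098 kJ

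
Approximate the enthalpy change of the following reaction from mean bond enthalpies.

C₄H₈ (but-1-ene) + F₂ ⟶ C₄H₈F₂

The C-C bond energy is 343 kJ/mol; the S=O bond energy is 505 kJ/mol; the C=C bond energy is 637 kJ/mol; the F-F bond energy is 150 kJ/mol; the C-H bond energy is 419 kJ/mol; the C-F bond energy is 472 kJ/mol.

ΔH ≈ −500 kJ

Bonds broken (reactants):
  C-C: 2 × 343 = 686
  C-H: 8 × 419 = 3352
  C=C: 1 × 637 = 637
  F-F: 1 × 150 = 150
  Σ(broken) = 4825 kJ
Bonds formed (products):
  C-C: 3 × 343 = 1029
  C-F: 2 × 472 = 944
  C-H: 8 × 419 = 3352
  Σ(formed) = 5325 kJ
ΔH = Σ(broken) − Σ(formed) = 4825 − 5325 = −500 kJ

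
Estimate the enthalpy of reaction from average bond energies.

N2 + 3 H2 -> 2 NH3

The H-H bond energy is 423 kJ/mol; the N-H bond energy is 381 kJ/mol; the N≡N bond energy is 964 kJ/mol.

Bonds broken (reactants):
  H-H: 3 × 423 = 1269
  N≡N: 1 × 964 = 964
  Σ(broken) = 2233 kJ
Bonds formed (products):
  N-H: 6 × 381 = 2286
  Σ(formed) = 2286 kJ
ΔH = Σ(broken) − Σ(formed) = 2233 − 2286 = −53 kJ

ΔH ≈ −53 kJ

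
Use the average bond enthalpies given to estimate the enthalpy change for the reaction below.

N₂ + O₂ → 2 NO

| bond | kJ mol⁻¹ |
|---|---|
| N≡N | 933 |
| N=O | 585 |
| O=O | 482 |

ΔH ≈ +245 kJ

Bonds broken (reactants):
  N≡N: 1 × 933 = 933
  O=O: 1 × 482 = 482
  Σ(broken) = 1415 kJ
Bonds formed (products):
  N=O: 2 × 585 = 1170
  Σ(formed) = 1170 kJ
ΔH = Σ(broken) − Σ(formed) = 1415 − 1170 = +245 kJ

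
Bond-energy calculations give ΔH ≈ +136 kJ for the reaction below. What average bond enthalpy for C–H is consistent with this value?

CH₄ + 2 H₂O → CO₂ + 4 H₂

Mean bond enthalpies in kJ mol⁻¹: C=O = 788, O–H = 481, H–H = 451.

Let D be the C–H bond energy.
Σ(broken) = 4×D + 4×481 = 1924 + 4D
Σ(formed) = 2×788 + 4×451 = 3380
ΔH = Σ(broken) − Σ(formed) = (1924 + 4D) − (3380) = −1456 + 4D
Setting this equal to +136 kJ gives 4D = 1592, so D = 398 kJ/mol.

D(C–H) ≈ 398 kJ/mol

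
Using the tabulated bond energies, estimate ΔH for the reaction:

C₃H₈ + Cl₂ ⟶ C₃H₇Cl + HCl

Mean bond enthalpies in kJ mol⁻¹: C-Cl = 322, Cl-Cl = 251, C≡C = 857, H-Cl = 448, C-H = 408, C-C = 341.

ΔH ≈ −111 kJ

Bonds broken (reactants):
  C-C: 2 × 341 = 682
  C-H: 8 × 408 = 3264
  Cl-Cl: 1 × 251 = 251
  Σ(broken) = 4197 kJ
Bonds formed (products):
  C-C: 2 × 341 = 682
  C-Cl: 1 × 322 = 322
  C-H: 7 × 408 = 2856
  H-Cl: 1 × 448 = 448
  Σ(formed) = 4308 kJ
ΔH = Σ(broken) − Σ(formed) = 4197 − 4308 = −111 kJ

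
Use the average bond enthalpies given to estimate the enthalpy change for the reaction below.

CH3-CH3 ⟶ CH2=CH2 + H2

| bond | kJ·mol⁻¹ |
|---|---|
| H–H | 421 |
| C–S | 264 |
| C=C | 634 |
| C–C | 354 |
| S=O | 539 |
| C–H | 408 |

ΔH ≈ +115 kJ

Bonds broken (reactants):
  C–C: 1 × 354 = 354
  C–H: 6 × 408 = 2448
  Σ(broken) = 2802 kJ
Bonds formed (products):
  C–H: 4 × 408 = 1632
  C=C: 1 × 634 = 634
  H–H: 1 × 421 = 421
  Σ(formed) = 2687 kJ
ΔH = Σ(broken) − Σ(formed) = 2802 − 2687 = +115 kJ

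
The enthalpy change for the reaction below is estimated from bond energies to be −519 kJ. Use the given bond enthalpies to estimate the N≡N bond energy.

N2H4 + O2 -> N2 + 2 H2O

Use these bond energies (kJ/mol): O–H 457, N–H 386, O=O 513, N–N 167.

D(N≡N) ≈ 915 kJ/mol

Let D be the N≡N bond energy.
Σ(broken) = 4×386 + 1×167 + 1×513 = 2224
Σ(formed) = 1×D + 4×457 = 1828 + D
ΔH = Σ(broken) − Σ(formed) = (2224) − (1828 + D) = +396 − D
Setting this equal to −519 kJ gives D = 915 kJ/mol.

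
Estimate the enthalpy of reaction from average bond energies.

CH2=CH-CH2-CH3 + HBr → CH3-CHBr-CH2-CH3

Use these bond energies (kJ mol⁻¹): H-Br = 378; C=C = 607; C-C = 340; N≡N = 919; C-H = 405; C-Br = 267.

Bonds broken (reactants):
  C-C: 2 × 340 = 680
  C-H: 8 × 405 = 3240
  C=C: 1 × 607 = 607
  H-Br: 1 × 378 = 378
  Σ(broken) = 4905 kJ
Bonds formed (products):
  C-Br: 1 × 267 = 267
  C-C: 3 × 340 = 1020
  C-H: 9 × 405 = 3645
  Σ(formed) = 4932 kJ
ΔH = Σ(broken) − Σ(formed) = 4905 − 4932 = −27 kJ

ΔH ≈ −27 kJ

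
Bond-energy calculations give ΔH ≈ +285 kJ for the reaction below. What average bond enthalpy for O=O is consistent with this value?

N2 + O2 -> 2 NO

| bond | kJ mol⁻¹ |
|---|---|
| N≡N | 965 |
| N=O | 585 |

Let D be the O=O bond energy.
Σ(broken) = 1×965 + 1×D = 965 + D
Σ(formed) = 2×585 = 1170
ΔH = Σ(broken) − Σ(formed) = (965 + D) − (1170) = −205 + D
Setting this equal to +285 kJ gives D = 490 kJ/mol.

D(O=O) ≈ 490 kJ/mol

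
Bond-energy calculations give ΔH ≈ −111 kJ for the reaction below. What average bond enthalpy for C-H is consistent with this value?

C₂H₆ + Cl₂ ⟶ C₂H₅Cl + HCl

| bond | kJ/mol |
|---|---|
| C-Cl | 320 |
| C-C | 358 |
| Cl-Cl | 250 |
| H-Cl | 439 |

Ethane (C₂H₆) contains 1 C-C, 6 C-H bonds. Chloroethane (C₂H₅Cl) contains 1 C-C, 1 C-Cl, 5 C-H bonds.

Let D be the C-H bond energy.
Σ(broken) = 1×358 + 6×D + 1×250 = 608 + 6D
Σ(formed) = 1×358 + 1×320 + 5×D + 1×439 = 1117 + 5D
ΔH = Σ(broken) − Σ(formed) = (608 + 6D) − (1117 + 5D) = −509 + D
Setting this equal to −111 kJ gives D = 398 kJ/mol.

D(C-H) ≈ 398 kJ/mol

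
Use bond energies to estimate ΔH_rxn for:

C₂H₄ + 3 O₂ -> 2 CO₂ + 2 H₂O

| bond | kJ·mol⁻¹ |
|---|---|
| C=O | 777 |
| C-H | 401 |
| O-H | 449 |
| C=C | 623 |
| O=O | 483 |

Bonds broken (reactants):
  C-H: 4 × 401 = 1604
  C=C: 1 × 623 = 623
  O=O: 3 × 483 = 1449
  Σ(broken) = 3676 kJ
Bonds formed (products):
  C=O: 4 × 777 = 3108
  O-H: 4 × 449 = 1796
  Σ(formed) = 4904 kJ
ΔH = Σ(broken) − Σ(formed) = 3676 − 4904 = −1228 kJ

ΔH ≈ −1228 kJ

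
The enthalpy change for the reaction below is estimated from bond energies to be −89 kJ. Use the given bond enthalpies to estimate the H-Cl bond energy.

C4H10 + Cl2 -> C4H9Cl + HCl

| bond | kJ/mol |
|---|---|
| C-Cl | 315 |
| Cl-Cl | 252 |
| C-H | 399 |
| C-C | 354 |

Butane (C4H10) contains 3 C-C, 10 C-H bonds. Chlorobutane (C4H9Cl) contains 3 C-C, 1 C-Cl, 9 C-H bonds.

D(H-Cl) ≈ 425 kJ/mol

Let D be the H-Cl bond energy.
Σ(broken) = 3×354 + 10×399 + 1×252 = 5304
Σ(formed) = 3×354 + 1×315 + 9×399 + 1×D = 4968 + D
ΔH = Σ(broken) − Σ(formed) = (5304) − (4968 + D) = +336 − D
Setting this equal to −89 kJ gives D = 425 kJ/mol.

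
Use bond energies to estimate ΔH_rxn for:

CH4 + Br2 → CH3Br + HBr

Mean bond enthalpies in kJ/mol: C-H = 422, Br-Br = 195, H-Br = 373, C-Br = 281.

Bonds broken (reactants):
  Br-Br: 1 × 195 = 195
  C-H: 4 × 422 = 1688
  Σ(broken) = 1883 kJ
Bonds formed (products):
  C-Br: 1 × 281 = 281
  C-H: 3 × 422 = 1266
  H-Br: 1 × 373 = 373
  Σ(formed) = 1920 kJ
ΔH = Σ(broken) − Σ(formed) = 1883 − 1920 = −37 kJ

ΔH ≈ −37 kJ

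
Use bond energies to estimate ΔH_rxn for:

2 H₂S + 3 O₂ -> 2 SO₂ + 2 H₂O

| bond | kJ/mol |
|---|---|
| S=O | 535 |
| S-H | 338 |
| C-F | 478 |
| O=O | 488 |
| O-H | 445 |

Bonds broken (reactants):
  O=O: 3 × 488 = 1464
  S-H: 4 × 338 = 1352
  Σ(broken) = 2816 kJ
Bonds formed (products):
  O-H: 4 × 445 = 1780
  S=O: 4 × 535 = 2140
  Σ(formed) = 3920 kJ
ΔH = Σ(broken) − Σ(formed) = 2816 − 3920 = −1104 kJ

ΔH ≈ −1104 kJ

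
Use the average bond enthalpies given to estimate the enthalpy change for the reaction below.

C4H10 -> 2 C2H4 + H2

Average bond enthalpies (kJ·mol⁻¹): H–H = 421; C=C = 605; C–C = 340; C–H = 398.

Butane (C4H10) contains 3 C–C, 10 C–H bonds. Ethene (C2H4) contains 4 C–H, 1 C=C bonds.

Bonds broken (reactants):
  C–C: 3 × 340 = 1020
  C–H: 10 × 398 = 3980
  Σ(broken) = 5000 kJ
Bonds formed (products):
  C–H: 8 × 398 = 3184
  C=C: 2 × 605 = 1210
  H–H: 1 × 421 = 421
  Σ(formed) = 4815 kJ
ΔH = Σ(broken) − Σ(formed) = 5000 − 4815 = +185 kJ

ΔH ≈ +185 kJ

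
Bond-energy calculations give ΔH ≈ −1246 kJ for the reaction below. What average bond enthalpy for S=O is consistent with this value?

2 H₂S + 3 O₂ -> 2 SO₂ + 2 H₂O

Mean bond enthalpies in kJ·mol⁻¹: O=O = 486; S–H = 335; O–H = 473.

D(S=O) ≈ 538 kJ/mol

Let D be the S=O bond energy.
Σ(broken) = 3×486 + 4×335 = 2798
Σ(formed) = 4×473 + 4×D = 1892 + 4D
ΔH = Σ(broken) − Σ(formed) = (2798) − (1892 + 4D) = +906 − 4D
Setting this equal to −1246 kJ gives 4D = 2152, so D = 538 kJ/mol.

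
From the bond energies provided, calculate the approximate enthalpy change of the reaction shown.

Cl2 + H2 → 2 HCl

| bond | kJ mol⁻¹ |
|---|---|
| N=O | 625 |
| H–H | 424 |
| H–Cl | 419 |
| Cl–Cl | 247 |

Bonds broken (reactants):
  Cl–Cl: 1 × 247 = 247
  H–H: 1 × 424 = 424
  Σ(broken) = 671 kJ
Bonds formed (products):
  H–Cl: 2 × 419 = 838
  Σ(formed) = 838 kJ
ΔH = Σ(broken) − Σ(formed) = 671 − 838 = −167 kJ

ΔH ≈ −167 kJ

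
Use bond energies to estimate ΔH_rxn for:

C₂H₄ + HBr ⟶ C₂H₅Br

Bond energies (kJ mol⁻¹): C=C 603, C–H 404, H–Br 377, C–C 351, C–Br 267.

Bonds broken (reactants):
  C–H: 4 × 404 = 1616
  C=C: 1 × 603 = 603
  H–Br: 1 × 377 = 377
  Σ(broken) = 2596 kJ
Bonds formed (products):
  C–Br: 1 × 267 = 267
  C–C: 1 × 351 = 351
  C–H: 5 × 404 = 2020
  Σ(formed) = 2638 kJ
ΔH = Σ(broken) − Σ(formed) = 2596 − 2638 = −42 kJ

ΔH ≈ −42 kJ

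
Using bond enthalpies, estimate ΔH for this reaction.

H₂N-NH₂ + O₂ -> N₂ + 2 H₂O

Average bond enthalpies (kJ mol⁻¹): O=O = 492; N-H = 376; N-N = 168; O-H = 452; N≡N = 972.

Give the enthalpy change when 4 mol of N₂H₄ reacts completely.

ΔH = −2464 kJ

Bonds broken (reactants):
  N-H: 4 × 376 = 1504
  N-N: 1 × 168 = 168
  O=O: 1 × 492 = 492
  Σ(broken) = 2164 kJ
Bonds formed (products):
  N≡N: 1 × 972 = 972
  O-H: 4 × 452 = 1808
  Σ(formed) = 2780 kJ
ΔH = Σ(broken) − Σ(formed) = 2164 − 2780 = −616 kJ
For 4× the reaction as written: 4 × (−616) = −2464 kJ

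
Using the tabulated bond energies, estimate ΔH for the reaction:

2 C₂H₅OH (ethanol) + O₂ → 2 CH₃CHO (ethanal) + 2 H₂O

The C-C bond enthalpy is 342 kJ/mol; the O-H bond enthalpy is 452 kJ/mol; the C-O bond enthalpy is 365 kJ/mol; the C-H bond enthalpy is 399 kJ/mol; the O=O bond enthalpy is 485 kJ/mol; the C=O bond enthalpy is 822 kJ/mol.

ΔH ≈ −535 kJ

Bonds broken (reactants):
  C-C: 2 × 342 = 684
  C-H: 10 × 399 = 3990
  C-O: 2 × 365 = 730
  O-H: 2 × 452 = 904
  O=O: 1 × 485 = 485
  Σ(broken) = 6793 kJ
Bonds formed (products):
  C-C: 2 × 342 = 684
  C-H: 8 × 399 = 3192
  C=O: 2 × 822 = 1644
  O-H: 4 × 452 = 1808
  Σ(formed) = 7328 kJ
ΔH = Σ(broken) − Σ(formed) = 6793 − 7328 = −535 kJ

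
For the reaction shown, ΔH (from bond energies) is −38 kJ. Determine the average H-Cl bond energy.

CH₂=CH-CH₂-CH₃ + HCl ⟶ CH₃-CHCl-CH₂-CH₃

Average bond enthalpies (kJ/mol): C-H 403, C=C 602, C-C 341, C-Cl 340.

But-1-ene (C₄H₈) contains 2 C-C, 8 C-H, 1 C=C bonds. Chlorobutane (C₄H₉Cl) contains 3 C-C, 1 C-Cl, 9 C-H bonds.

D(H-Cl) ≈ 444 kJ/mol

Let D be the H-Cl bond energy.
Σ(broken) = 2×341 + 8×403 + 1×602 + 1×D = 4508 + D
Σ(formed) = 3×341 + 1×340 + 9×403 = 4990
ΔH = Σ(broken) − Σ(formed) = (4508 + D) − (4990) = −482 + D
Setting this equal to −38 kJ gives D = 444 kJ/mol.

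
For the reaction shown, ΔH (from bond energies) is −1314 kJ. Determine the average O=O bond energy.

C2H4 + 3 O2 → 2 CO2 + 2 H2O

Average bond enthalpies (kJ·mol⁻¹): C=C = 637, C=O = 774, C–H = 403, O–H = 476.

D(O=O) ≈ 479 kJ/mol

Let D be the O=O bond energy.
Σ(broken) = 4×403 + 1×637 + 3×D = 2249 + 3D
Σ(formed) = 4×774 + 4×476 = 5000
ΔH = Σ(broken) − Σ(formed) = (2249 + 3D) − (5000) = −2751 + 3D
Setting this equal to −1314 kJ gives 3D = 1437, so D = 479 kJ/mol.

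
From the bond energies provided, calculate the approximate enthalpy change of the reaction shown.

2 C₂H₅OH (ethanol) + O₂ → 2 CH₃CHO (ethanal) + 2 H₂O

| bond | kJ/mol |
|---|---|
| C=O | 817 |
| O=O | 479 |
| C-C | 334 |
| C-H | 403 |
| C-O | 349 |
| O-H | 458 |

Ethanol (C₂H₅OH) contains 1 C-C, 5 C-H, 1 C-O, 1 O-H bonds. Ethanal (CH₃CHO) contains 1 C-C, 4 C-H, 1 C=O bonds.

ΔH ≈ −567 kJ

Bonds broken (reactants):
  C-C: 2 × 334 = 668
  C-H: 10 × 403 = 4030
  C-O: 2 × 349 = 698
  O-H: 2 × 458 = 916
  O=O: 1 × 479 = 479
  Σ(broken) = 6791 kJ
Bonds formed (products):
  C-C: 2 × 334 = 668
  C-H: 8 × 403 = 3224
  C=O: 2 × 817 = 1634
  O-H: 4 × 458 = 1832
  Σ(formed) = 7358 kJ
ΔH = Σ(broken) − Σ(formed) = 6791 − 7358 = −567 kJ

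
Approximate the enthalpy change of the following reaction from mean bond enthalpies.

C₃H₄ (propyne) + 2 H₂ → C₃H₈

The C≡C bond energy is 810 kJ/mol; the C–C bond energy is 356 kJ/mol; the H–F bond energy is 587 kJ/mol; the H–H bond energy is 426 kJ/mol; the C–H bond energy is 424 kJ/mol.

ΔH ≈ −390 kJ

Bonds broken (reactants):
  C≡C: 1 × 810 = 810
  C–C: 1 × 356 = 356
  C–H: 4 × 424 = 1696
  H–H: 2 × 426 = 852
  Σ(broken) = 3714 kJ
Bonds formed (products):
  C–C: 2 × 356 = 712
  C–H: 8 × 424 = 3392
  Σ(formed) = 4104 kJ
ΔH = Σ(broken) − Σ(formed) = 3714 − 4104 = −390 kJ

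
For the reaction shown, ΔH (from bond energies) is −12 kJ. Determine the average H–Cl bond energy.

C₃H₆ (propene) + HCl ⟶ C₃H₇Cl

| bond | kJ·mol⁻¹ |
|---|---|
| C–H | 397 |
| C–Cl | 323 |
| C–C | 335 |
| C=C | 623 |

D(H–Cl) ≈ 420 kJ/mol

Let D be the H–Cl bond energy.
Σ(broken) = 1×335 + 6×397 + 1×623 + 1×D = 3340 + D
Σ(formed) = 2×335 + 1×323 + 7×397 = 3772
ΔH = Σ(broken) − Σ(formed) = (3340 + D) − (3772) = −432 + D
Setting this equal to −12 kJ gives D = 420 kJ/mol.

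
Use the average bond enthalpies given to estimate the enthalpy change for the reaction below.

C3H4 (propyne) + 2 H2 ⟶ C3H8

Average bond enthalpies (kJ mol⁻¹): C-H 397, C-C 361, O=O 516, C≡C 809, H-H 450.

ΔH ≈ −240 kJ

Bonds broken (reactants):
  C≡C: 1 × 809 = 809
  C-C: 1 × 361 = 361
  C-H: 4 × 397 = 1588
  H-H: 2 × 450 = 900
  Σ(broken) = 3658 kJ
Bonds formed (products):
  C-C: 2 × 361 = 722
  C-H: 8 × 397 = 3176
  Σ(formed) = 3898 kJ
ΔH = Σ(broken) − Σ(formed) = 3658 − 3898 = −240 kJ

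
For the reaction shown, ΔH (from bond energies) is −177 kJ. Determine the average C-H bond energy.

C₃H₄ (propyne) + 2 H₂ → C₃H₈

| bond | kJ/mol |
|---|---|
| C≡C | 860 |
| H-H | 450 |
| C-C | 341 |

D(C-H) ≈ 399 kJ/mol

Let D be the C-H bond energy.
Σ(broken) = 1×860 + 1×341 + 4×D + 2×450 = 2101 + 4D
Σ(formed) = 2×341 + 8×D = 682 + 8D
ΔH = Σ(broken) − Σ(formed) = (2101 + 4D) − (682 + 8D) = +1419 − 4D
Setting this equal to −177 kJ gives 4D = 1596, so D = 399 kJ/mol.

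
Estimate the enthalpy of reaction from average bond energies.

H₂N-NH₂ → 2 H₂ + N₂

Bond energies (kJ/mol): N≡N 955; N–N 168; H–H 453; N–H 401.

Bonds broken (reactants):
  N–H: 4 × 401 = 1604
  N–N: 1 × 168 = 168
  Σ(broken) = 1772 kJ
Bonds formed (products):
  H–H: 2 × 453 = 906
  N≡N: 1 × 955 = 955
  Σ(formed) = 1861 kJ
ΔH = Σ(broken) − Σ(formed) = 1772 − 1861 = −89 kJ

ΔH ≈ −89 kJ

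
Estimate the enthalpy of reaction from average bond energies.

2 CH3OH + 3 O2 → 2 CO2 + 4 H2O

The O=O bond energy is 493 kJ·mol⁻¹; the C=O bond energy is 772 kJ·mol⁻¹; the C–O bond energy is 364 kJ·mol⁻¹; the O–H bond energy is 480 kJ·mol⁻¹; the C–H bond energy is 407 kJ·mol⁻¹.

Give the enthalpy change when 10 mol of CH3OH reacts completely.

ΔH = −6595 kJ

Bonds broken (reactants):
  C–H: 6 × 407 = 2442
  C–O: 2 × 364 = 728
  O–H: 2 × 480 = 960
  O=O: 3 × 493 = 1479
  Σ(broken) = 5609 kJ
Bonds formed (products):
  C=O: 4 × 772 = 3088
  O–H: 8 × 480 = 3840
  Σ(formed) = 6928 kJ
ΔH = Σ(broken) − Σ(formed) = 5609 − 6928 = −1319 kJ
For 5× the reaction as written: 5 × (−1319) = −6595 kJ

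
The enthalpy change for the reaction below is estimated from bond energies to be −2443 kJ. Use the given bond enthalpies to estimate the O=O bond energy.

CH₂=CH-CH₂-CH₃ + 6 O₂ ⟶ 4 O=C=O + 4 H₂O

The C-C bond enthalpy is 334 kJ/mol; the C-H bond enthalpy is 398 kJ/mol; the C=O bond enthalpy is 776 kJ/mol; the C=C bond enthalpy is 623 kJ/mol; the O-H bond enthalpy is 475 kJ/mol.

D(O=O) ≈ 515 kJ/mol

Let D be the O=O bond energy.
Σ(broken) = 2×334 + 8×398 + 1×623 + 6×D = 4475 + 6D
Σ(formed) = 8×776 + 8×475 = 10008
ΔH = Σ(broken) − Σ(formed) = (4475 + 6D) − (10008) = −5533 + 6D
Setting this equal to −2443 kJ gives 6D = 3090, so D = 515 kJ/mol.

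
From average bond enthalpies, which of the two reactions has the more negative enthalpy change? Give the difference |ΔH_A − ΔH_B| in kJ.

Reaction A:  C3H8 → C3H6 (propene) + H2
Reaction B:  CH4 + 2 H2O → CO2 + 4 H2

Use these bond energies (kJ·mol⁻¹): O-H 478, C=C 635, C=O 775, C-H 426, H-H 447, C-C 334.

Reaction A:
  Bonds broken (reactants):
    C-C: 2 × 334 = 668
    C-H: 8 × 426 = 3408
    Σ(broken) = 4076 kJ
  Bonds formed (products):
    C-C: 1 × 334 = 334
    C-H: 6 × 426 = 2556
    C=C: 1 × 635 = 635
    H-H: 1 × 447 = 447
    Σ(formed) = 3972 kJ
  ΔH_A = 4076 − 3972 = +104 kJ
Reaction B:
  Bonds broken (reactants):
    C-H: 4 × 426 = 1704
    O-H: 4 × 478 = 1912
    Σ(broken) = 3616 kJ
  Bonds formed (products):
    C=O: 2 × 775 = 1550
    H-H: 4 × 447 = 1788
    Σ(formed) = 3338 kJ
  ΔH_B = 3616 − 3338 = +278 kJ
ΔH_A − ΔH_B = −174 kJ, so reaction A has the more negative ΔH; |ΔH_A − ΔH_B| = 174 kJ.

Reaction A, by 174 kJ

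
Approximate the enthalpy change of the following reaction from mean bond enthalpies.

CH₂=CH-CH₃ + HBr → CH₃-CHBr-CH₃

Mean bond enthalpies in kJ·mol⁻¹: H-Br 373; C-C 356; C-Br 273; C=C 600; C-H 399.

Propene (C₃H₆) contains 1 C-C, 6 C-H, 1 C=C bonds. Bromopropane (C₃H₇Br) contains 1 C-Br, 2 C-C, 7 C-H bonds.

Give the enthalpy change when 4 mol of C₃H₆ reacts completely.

Bonds broken (reactants):
  C-C: 1 × 356 = 356
  C-H: 6 × 399 = 2394
  C=C: 1 × 600 = 600
  H-Br: 1 × 373 = 373
  Σ(broken) = 3723 kJ
Bonds formed (products):
  C-Br: 1 × 273 = 273
  C-C: 2 × 356 = 712
  C-H: 7 × 399 = 2793
  Σ(formed) = 3778 kJ
ΔH = Σ(broken) − Σ(formed) = 3723 − 3778 = −55 kJ
For 4× the reaction as written: 4 × (−55) = −220 kJ

ΔH = −220 kJ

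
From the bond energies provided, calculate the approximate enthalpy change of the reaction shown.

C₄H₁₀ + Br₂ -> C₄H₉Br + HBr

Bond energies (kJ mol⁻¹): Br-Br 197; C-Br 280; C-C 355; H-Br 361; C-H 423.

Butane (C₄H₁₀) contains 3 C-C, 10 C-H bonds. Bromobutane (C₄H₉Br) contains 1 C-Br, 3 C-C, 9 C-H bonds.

Bonds broken (reactants):
  Br-Br: 1 × 197 = 197
  C-C: 3 × 355 = 1065
  C-H: 10 × 423 = 4230
  Σ(broken) = 5492 kJ
Bonds formed (products):
  C-Br: 1 × 280 = 280
  C-C: 3 × 355 = 1065
  C-H: 9 × 423 = 3807
  H-Br: 1 × 361 = 361
  Σ(formed) = 5513 kJ
ΔH = Σ(broken) − Σ(formed) = 5492 − 5513 = −21 kJ

ΔH ≈ −21 kJ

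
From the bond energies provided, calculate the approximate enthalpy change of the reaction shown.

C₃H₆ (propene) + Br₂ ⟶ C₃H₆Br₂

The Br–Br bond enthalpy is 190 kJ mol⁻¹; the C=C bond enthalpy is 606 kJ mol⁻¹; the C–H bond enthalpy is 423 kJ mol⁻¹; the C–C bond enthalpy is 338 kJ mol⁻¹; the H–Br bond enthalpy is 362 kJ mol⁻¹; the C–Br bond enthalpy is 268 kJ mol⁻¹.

ΔH ≈ −78 kJ

Bonds broken (reactants):
  Br–Br: 1 × 190 = 190
  C–C: 1 × 338 = 338
  C–H: 6 × 423 = 2538
  C=C: 1 × 606 = 606
  Σ(broken) = 3672 kJ
Bonds formed (products):
  C–Br: 2 × 268 = 536
  C–C: 2 × 338 = 676
  C–H: 6 × 423 = 2538
  Σ(formed) = 3750 kJ
ΔH = Σ(broken) − Σ(formed) = 3672 − 3750 = −78 kJ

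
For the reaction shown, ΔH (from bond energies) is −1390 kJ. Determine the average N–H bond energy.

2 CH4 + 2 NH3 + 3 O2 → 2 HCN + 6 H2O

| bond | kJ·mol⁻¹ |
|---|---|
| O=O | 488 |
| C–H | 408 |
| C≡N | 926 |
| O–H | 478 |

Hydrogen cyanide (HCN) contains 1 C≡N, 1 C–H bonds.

Let D be the N–H bond energy.
Σ(broken) = 8×408 + 6×D + 3×488 = 4728 + 6D
Σ(formed) = 2×926 + 2×408 + 12×478 = 8404
ΔH = Σ(broken) − Σ(formed) = (4728 + 6D) − (8404) = −3676 + 6D
Setting this equal to −1390 kJ gives 6D = 2286, so D = 381 kJ/mol.

D(N–H) ≈ 381 kJ/mol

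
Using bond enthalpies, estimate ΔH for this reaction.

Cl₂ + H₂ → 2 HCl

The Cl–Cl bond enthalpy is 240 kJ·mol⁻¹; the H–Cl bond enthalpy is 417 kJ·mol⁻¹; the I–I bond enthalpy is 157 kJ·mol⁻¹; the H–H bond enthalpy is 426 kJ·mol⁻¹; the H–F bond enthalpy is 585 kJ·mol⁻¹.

Bonds broken (reactants):
  Cl–Cl: 1 × 240 = 240
  H–H: 1 × 426 = 426
  Σ(broken) = 666 kJ
Bonds formed (products):
  H–Cl: 2 × 417 = 834
  Σ(formed) = 834 kJ
ΔH = Σ(broken) − Σ(formed) = 666 − 834 = −168 kJ

ΔH ≈ −168 kJ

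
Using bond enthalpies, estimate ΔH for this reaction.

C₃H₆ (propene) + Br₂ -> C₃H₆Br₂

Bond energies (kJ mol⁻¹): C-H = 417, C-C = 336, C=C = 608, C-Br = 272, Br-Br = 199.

Bonds broken (reactants):
  Br-Br: 1 × 199 = 199
  C-C: 1 × 336 = 336
  C-H: 6 × 417 = 2502
  C=C: 1 × 608 = 608
  Σ(broken) = 3645 kJ
Bonds formed (products):
  C-Br: 2 × 272 = 544
  C-C: 2 × 336 = 672
  C-H: 6 × 417 = 2502
  Σ(formed) = 3718 kJ
ΔH = Σ(broken) − Σ(formed) = 3645 − 3718 = −73 kJ

ΔH ≈ −73 kJ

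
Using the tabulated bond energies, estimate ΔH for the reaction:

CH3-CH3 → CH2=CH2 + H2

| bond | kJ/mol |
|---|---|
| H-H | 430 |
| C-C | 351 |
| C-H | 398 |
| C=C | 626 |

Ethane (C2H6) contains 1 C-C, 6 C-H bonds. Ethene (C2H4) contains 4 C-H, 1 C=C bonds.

Bonds broken (reactants):
  C-C: 1 × 351 = 351
  C-H: 6 × 398 = 2388
  Σ(broken) = 2739 kJ
Bonds formed (products):
  C-H: 4 × 398 = 1592
  C=C: 1 × 626 = 626
  H-H: 1 × 430 = 430
  Σ(formed) = 2648 kJ
ΔH = Σ(broken) − Σ(formed) = 2739 − 2648 = +91 kJ

ΔH ≈ +91 kJ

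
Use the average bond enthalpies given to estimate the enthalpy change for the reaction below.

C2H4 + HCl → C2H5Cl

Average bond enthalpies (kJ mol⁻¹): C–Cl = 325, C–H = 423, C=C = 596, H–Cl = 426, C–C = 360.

ΔH ≈ −86 kJ

Bonds broken (reactants):
  C–H: 4 × 423 = 1692
  C=C: 1 × 596 = 596
  H–Cl: 1 × 426 = 426
  Σ(broken) = 2714 kJ
Bonds formed (products):
  C–C: 1 × 360 = 360
  C–Cl: 1 × 325 = 325
  C–H: 5 × 423 = 2115
  Σ(formed) = 2800 kJ
ΔH = Σ(broken) − Σ(formed) = 2714 − 2800 = −86 kJ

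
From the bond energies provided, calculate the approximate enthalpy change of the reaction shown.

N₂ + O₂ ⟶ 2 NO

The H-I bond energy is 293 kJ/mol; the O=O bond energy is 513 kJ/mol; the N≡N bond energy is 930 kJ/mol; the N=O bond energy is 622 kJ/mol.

ΔH ≈ +199 kJ

Bonds broken (reactants):
  N≡N: 1 × 930 = 930
  O=O: 1 × 513 = 513
  Σ(broken) = 1443 kJ
Bonds formed (products):
  N=O: 2 × 622 = 1244
  Σ(formed) = 1244 kJ
ΔH = Σ(broken) − Σ(formed) = 1443 − 1244 = +199 kJ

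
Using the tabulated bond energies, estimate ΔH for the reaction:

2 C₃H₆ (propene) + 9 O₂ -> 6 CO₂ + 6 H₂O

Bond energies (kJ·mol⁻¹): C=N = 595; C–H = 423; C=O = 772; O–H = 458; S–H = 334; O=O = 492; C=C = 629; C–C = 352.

ΔH ≈ −3294 kJ

Bonds broken (reactants):
  C–C: 2 × 352 = 704
  C–H: 12 × 423 = 5076
  C=C: 2 × 629 = 1258
  O=O: 9 × 492 = 4428
  Σ(broken) = 11466 kJ
Bonds formed (products):
  C=O: 12 × 772 = 9264
  O–H: 12 × 458 = 5496
  Σ(formed) = 14760 kJ
ΔH = Σ(broken) − Σ(formed) = 11466 − 14760 = −3294 kJ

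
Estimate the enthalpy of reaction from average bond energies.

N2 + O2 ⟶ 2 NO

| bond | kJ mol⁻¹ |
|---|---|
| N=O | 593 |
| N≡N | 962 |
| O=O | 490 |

ΔH ≈ +266 kJ

Bonds broken (reactants):
  N≡N: 1 × 962 = 962
  O=O: 1 × 490 = 490
  Σ(broken) = 1452 kJ
Bonds formed (products):
  N=O: 2 × 593 = 1186
  Σ(formed) = 1186 kJ
ΔH = Σ(broken) − Σ(formed) = 1452 − 1186 = +266 kJ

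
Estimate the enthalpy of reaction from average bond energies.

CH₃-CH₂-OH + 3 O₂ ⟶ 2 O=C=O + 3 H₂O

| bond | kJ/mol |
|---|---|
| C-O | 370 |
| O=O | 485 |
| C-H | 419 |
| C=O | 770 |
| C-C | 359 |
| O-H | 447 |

Bonds broken (reactants):
  C-C: 1 × 359 = 359
  C-H: 5 × 419 = 2095
  C-O: 1 × 370 = 370
  O-H: 1 × 447 = 447
  O=O: 3 × 485 = 1455
  Σ(broken) = 4726 kJ
Bonds formed (products):
  C=O: 4 × 770 = 3080
  O-H: 6 × 447 = 2682
  Σ(formed) = 5762 kJ
ΔH = Σ(broken) − Σ(formed) = 4726 − 5762 = −1036 kJ

ΔH ≈ −1036 kJ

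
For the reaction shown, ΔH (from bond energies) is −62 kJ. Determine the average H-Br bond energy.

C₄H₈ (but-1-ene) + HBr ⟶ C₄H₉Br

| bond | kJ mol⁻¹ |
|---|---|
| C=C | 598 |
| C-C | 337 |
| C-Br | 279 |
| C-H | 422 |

D(H-Br) ≈ 378 kJ/mol

Let D be the H-Br bond energy.
Σ(broken) = 2×337 + 8×422 + 1×598 + 1×D = 4648 + D
Σ(formed) = 1×279 + 3×337 + 9×422 = 5088
ΔH = Σ(broken) − Σ(formed) = (4648 + D) − (5088) = −440 + D
Setting this equal to −62 kJ gives D = 378 kJ/mol.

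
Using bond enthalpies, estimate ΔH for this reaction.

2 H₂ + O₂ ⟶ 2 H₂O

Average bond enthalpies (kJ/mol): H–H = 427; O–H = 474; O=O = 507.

Bonds broken (reactants):
  H–H: 2 × 427 = 854
  O=O: 1 × 507 = 507
  Σ(broken) = 1361 kJ
Bonds formed (products):
  O–H: 4 × 474 = 1896
  Σ(formed) = 1896 kJ
ΔH = Σ(broken) − Σ(formed) = 1361 − 1896 = −535 kJ

ΔH ≈ −535 kJ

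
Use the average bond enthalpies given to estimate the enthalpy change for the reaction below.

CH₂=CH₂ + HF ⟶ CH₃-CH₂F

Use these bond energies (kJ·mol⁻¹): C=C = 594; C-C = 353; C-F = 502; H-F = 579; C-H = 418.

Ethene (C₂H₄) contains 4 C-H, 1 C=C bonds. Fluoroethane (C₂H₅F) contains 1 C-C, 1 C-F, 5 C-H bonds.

Bonds broken (reactants):
  C-H: 4 × 418 = 1672
  C=C: 1 × 594 = 594
  H-F: 1 × 579 = 579
  Σ(broken) = 2845 kJ
Bonds formed (products):
  C-C: 1 × 353 = 353
  C-F: 1 × 502 = 502
  C-H: 5 × 418 = 2090
  Σ(formed) = 2945 kJ
ΔH = Σ(broken) − Σ(formed) = 2845 − 2945 = −100 kJ

ΔH ≈ −100 kJ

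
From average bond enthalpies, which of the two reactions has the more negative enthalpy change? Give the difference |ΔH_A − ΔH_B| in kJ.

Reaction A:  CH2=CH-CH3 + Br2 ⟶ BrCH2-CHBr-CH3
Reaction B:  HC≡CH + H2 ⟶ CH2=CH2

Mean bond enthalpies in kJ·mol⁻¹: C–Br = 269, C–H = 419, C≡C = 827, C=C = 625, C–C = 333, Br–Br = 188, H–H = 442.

Reaction A:
  Bonds broken (reactants):
    Br–Br: 1 × 188 = 188
    C–C: 1 × 333 = 333
    C–H: 6 × 419 = 2514
    C=C: 1 × 625 = 625
    Σ(broken) = 3660 kJ
  Bonds formed (products):
    C–Br: 2 × 269 = 538
    C–C: 2 × 333 = 666
    C–H: 6 × 419 = 2514
    Σ(formed) = 3718 kJ
  ΔH_A = 3660 − 3718 = −58 kJ
Reaction B:
  Bonds broken (reactants):
    C≡C: 1 × 827 = 827
    C–H: 2 × 419 = 838
    H–H: 1 × 442 = 442
    Σ(broken) = 2107 kJ
  Bonds formed (products):
    C–H: 4 × 419 = 1676
    C=C: 1 × 625 = 625
    Σ(formed) = 2301 kJ
  ΔH_B = 2107 − 2301 = −194 kJ
ΔH_A − ΔH_B = +136 kJ, so reaction B has the more negative ΔH; |ΔH_A − ΔH_B| = 136 kJ.

Reaction B, by 136 kJ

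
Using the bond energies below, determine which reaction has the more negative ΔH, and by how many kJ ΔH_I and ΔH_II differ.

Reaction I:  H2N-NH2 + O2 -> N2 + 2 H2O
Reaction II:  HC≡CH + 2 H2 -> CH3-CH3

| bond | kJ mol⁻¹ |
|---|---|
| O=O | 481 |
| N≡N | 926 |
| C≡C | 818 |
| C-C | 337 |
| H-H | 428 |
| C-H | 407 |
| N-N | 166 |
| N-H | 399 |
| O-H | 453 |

Reaction I:
  Bonds broken (reactants):
    N-H: 4 × 399 = 1596
    N-N: 1 × 166 = 166
    O=O: 1 × 481 = 481
    Σ(broken) = 2243 kJ
  Bonds formed (products):
    N≡N: 1 × 926 = 926
    O-H: 4 × 453 = 1812
    Σ(formed) = 2738 kJ
  ΔH_I = 2243 − 2738 = −495 kJ
Reaction II:
  Bonds broken (reactants):
    C≡C: 1 × 818 = 818
    C-H: 2 × 407 = 814
    H-H: 2 × 428 = 856
    Σ(broken) = 2488 kJ
  Bonds formed (products):
    C-C: 1 × 337 = 337
    C-H: 6 × 407 = 2442
    Σ(formed) = 2779 kJ
  ΔH_II = 2488 − 2779 = −291 kJ
ΔH_I − ΔH_II = −204 kJ, so reaction I has the more negative ΔH; |ΔH_I − ΔH_II| = 204 kJ.

Reaction I, by 204 kJ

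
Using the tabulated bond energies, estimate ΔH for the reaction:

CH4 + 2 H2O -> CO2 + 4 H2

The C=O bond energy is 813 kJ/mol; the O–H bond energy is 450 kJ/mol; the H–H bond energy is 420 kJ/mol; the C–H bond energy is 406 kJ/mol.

ΔH ≈ +118 kJ

Bonds broken (reactants):
  C–H: 4 × 406 = 1624
  O–H: 4 × 450 = 1800
  Σ(broken) = 3424 kJ
Bonds formed (products):
  C=O: 2 × 813 = 1626
  H–H: 4 × 420 = 1680
  Σ(formed) = 3306 kJ
ΔH = Σ(broken) − Σ(formed) = 3424 − 3306 = +118 kJ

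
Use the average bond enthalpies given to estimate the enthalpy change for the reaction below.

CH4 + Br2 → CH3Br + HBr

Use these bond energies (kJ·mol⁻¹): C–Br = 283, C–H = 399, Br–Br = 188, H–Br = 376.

ΔH ≈ −72 kJ

Bonds broken (reactants):
  Br–Br: 1 × 188 = 188
  C–H: 4 × 399 = 1596
  Σ(broken) = 1784 kJ
Bonds formed (products):
  C–Br: 1 × 283 = 283
  C–H: 3 × 399 = 1197
  H–Br: 1 × 376 = 376
  Σ(formed) = 1856 kJ
ΔH = Σ(broken) − Σ(formed) = 1784 − 1856 = −72 kJ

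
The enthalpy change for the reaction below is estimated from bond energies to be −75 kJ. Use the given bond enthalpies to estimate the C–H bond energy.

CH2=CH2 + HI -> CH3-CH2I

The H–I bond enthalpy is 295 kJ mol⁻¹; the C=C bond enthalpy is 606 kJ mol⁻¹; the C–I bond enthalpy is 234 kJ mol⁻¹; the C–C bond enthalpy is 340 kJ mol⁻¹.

Let D be the C–H bond energy.
Σ(broken) = 4×D + 1×606 + 1×295 = 901 + 4D
Σ(formed) = 1×340 + 5×D + 1×234 = 574 + 5D
ΔH = Σ(broken) − Σ(formed) = (901 + 4D) − (574 + 5D) = +327 − D
Setting this equal to −75 kJ gives D = 402 kJ/mol.

D(C–H) ≈ 402 kJ/mol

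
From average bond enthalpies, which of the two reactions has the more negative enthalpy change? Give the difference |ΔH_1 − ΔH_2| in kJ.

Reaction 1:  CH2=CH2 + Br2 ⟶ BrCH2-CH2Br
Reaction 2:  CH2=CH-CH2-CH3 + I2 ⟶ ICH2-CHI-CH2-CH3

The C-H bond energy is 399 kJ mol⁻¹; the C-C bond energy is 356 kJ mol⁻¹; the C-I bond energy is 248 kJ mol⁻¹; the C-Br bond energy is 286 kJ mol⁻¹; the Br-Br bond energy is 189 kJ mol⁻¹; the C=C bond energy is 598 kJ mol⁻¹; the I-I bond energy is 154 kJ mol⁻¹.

Reaction 1, by 41 kJ

Reaction 1:
  Bonds broken (reactants):
    Br-Br: 1 × 189 = 189
    C-H: 4 × 399 = 1596
    C=C: 1 × 598 = 598
    Σ(broken) = 2383 kJ
  Bonds formed (products):
    C-Br: 2 × 286 = 572
    C-C: 1 × 356 = 356
    C-H: 4 × 399 = 1596
    Σ(formed) = 2524 kJ
  ΔH_1 = 2383 − 2524 = −141 kJ
Reaction 2:
  Bonds broken (reactants):
    C-C: 2 × 356 = 712
    C-H: 8 × 399 = 3192
    C=C: 1 × 598 = 598
    I-I: 1 × 154 = 154
    Σ(broken) = 4656 kJ
  Bonds formed (products):
    C-C: 3 × 356 = 1068
    C-H: 8 × 399 = 3192
    C-I: 2 × 248 = 496
    Σ(formed) = 4756 kJ
  ΔH_2 = 4656 − 4756 = −100 kJ
ΔH_1 − ΔH_2 = −41 kJ, so reaction 1 has the more negative ΔH; |ΔH_1 − ΔH_2| = 41 kJ.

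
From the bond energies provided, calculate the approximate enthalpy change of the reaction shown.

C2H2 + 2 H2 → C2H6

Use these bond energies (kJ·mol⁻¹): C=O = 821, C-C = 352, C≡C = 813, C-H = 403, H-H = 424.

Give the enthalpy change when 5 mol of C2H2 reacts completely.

Bonds broken (reactants):
  C≡C: 1 × 813 = 813
  C-H: 2 × 403 = 806
  H-H: 2 × 424 = 848
  Σ(broken) = 2467 kJ
Bonds formed (products):
  C-C: 1 × 352 = 352
  C-H: 6 × 403 = 2418
  Σ(formed) = 2770 kJ
ΔH = Σ(broken) − Σ(formed) = 2467 − 2770 = −303 kJ
For 5× the reaction as written: 5 × (−303) = −1515 kJ

ΔH = −1515 kJ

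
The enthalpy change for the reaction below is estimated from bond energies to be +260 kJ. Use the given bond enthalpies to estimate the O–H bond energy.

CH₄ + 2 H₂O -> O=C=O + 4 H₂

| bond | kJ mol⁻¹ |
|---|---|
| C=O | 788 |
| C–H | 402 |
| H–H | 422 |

D(O–H) ≈ 479 kJ/mol

Let D be the O–H bond energy.
Σ(broken) = 4×402 + 4×D = 1608 + 4D
Σ(formed) = 2×788 + 4×422 = 3264
ΔH = Σ(broken) − Σ(formed) = (1608 + 4D) − (3264) = −1656 + 4D
Setting this equal to +260 kJ gives 4D = 1916, so D = 479 kJ/mol.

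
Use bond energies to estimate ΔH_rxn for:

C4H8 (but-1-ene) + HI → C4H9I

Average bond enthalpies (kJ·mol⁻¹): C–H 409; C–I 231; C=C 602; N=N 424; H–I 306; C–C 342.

Bonds broken (reactants):
  C–C: 2 × 342 = 684
  C–H: 8 × 409 = 3272
  C=C: 1 × 602 = 602
  H–I: 1 × 306 = 306
  Σ(broken) = 4864 kJ
Bonds formed (products):
  C–C: 3 × 342 = 1026
  C–H: 9 × 409 = 3681
  C–I: 1 × 231 = 231
  Σ(formed) = 4938 kJ
ΔH = Σ(broken) − Σ(formed) = 4864 − 4938 = −74 kJ

ΔH ≈ −74 kJ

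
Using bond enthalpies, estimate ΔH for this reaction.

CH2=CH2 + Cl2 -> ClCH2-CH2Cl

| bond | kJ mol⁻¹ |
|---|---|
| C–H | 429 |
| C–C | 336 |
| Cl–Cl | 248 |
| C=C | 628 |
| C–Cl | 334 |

Bonds broken (reactants):
  C–H: 4 × 429 = 1716
  C=C: 1 × 628 = 628
  Cl–Cl: 1 × 248 = 248
  Σ(broken) = 2592 kJ
Bonds formed (products):
  C–C: 1 × 336 = 336
  C–Cl: 2 × 334 = 668
  C–H: 4 × 429 = 1716
  Σ(formed) = 2720 kJ
ΔH = Σ(broken) − Σ(formed) = 2592 − 2720 = −128 kJ

ΔH ≈ −128 kJ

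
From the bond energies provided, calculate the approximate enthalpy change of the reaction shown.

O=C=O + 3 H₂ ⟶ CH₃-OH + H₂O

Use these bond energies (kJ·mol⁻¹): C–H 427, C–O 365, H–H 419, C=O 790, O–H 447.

ΔH ≈ −150 kJ

Bonds broken (reactants):
  C=O: 2 × 790 = 1580
  H–H: 3 × 419 = 1257
  Σ(broken) = 2837 kJ
Bonds formed (products):
  C–H: 3 × 427 = 1281
  C–O: 1 × 365 = 365
  O–H: 3 × 447 = 1341
  Σ(formed) = 2987 kJ
ΔH = Σ(broken) − Σ(formed) = 2837 − 2987 = −150 kJ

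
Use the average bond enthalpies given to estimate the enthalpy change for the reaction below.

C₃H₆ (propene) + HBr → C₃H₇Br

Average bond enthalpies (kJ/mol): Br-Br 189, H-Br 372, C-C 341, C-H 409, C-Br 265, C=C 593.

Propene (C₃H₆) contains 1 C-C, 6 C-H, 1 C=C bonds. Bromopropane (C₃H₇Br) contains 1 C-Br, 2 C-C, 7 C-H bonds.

ΔH ≈ −50 kJ

Bonds broken (reactants):
  C-C: 1 × 341 = 341
  C-H: 6 × 409 = 2454
  C=C: 1 × 593 = 593
  H-Br: 1 × 372 = 372
  Σ(broken) = 3760 kJ
Bonds formed (products):
  C-Br: 1 × 265 = 265
  C-C: 2 × 341 = 682
  C-H: 7 × 409 = 2863
  Σ(formed) = 3810 kJ
ΔH = Σ(broken) − Σ(formed) = 3760 − 3810 = −50 kJ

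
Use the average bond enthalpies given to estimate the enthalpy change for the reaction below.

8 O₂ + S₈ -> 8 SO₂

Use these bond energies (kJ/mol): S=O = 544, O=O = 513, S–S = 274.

Bonds broken (reactants):
  O=O: 8 × 513 = 4104
  S–S: 8 × 274 = 2192
  Σ(broken) = 6296 kJ
Bonds formed (products):
  S=O: 16 × 544 = 8704
  Σ(formed) = 8704 kJ
ΔH = Σ(broken) − Σ(formed) = 6296 − 8704 = −2408 kJ

ΔH ≈ −2408 kJ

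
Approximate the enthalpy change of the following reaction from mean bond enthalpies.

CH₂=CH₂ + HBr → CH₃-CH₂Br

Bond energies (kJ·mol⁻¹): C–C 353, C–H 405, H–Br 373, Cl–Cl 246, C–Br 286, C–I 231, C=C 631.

ΔH ≈ −40 kJ

Bonds broken (reactants):
  C–H: 4 × 405 = 1620
  C=C: 1 × 631 = 631
  H–Br: 1 × 373 = 373
  Σ(broken) = 2624 kJ
Bonds formed (products):
  C–Br: 1 × 286 = 286
  C–C: 1 × 353 = 353
  C–H: 5 × 405 = 2025
  Σ(formed) = 2664 kJ
ΔH = Σ(broken) − Σ(formed) = 2624 − 2664 = −40 kJ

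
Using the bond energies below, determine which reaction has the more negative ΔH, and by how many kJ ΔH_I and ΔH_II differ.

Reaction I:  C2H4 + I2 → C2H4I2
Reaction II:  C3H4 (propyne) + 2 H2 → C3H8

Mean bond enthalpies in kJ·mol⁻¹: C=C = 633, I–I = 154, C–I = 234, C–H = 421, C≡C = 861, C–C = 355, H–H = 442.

Reaction II, by 258 kJ

Reaction I:
  Bonds broken (reactants):
    C–H: 4 × 421 = 1684
    C=C: 1 × 633 = 633
    I–I: 1 × 154 = 154
    Σ(broken) = 2471 kJ
  Bonds formed (products):
    C–C: 1 × 355 = 355
    C–H: 4 × 421 = 1684
    C–I: 2 × 234 = 468
    Σ(formed) = 2507 kJ
  ΔH_I = 2471 − 2507 = −36 kJ
Reaction II:
  Bonds broken (reactants):
    C≡C: 1 × 861 = 861
    C–C: 1 × 355 = 355
    C–H: 4 × 421 = 1684
    H–H: 2 × 442 = 884
    Σ(broken) = 3784 kJ
  Bonds formed (products):
    C–C: 2 × 355 = 710
    C–H: 8 × 421 = 3368
    Σ(formed) = 4078 kJ
  ΔH_II = 3784 − 4078 = −294 kJ
ΔH_I − ΔH_II = +258 kJ, so reaction II has the more negative ΔH; |ΔH_I − ΔH_II| = 258 kJ.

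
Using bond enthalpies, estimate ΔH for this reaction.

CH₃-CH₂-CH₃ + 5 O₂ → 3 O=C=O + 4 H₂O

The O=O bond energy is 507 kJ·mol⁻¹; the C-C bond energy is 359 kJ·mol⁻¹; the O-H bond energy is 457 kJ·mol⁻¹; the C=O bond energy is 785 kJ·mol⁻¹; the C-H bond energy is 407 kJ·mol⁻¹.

ΔH ≈ −1857 kJ

Bonds broken (reactants):
  C-C: 2 × 359 = 718
  C-H: 8 × 407 = 3256
  O=O: 5 × 507 = 2535
  Σ(broken) = 6509 kJ
Bonds formed (products):
  C=O: 6 × 785 = 4710
  O-H: 8 × 457 = 3656
  Σ(formed) = 8366 kJ
ΔH = Σ(broken) − Σ(formed) = 6509 − 8366 = −1857 kJ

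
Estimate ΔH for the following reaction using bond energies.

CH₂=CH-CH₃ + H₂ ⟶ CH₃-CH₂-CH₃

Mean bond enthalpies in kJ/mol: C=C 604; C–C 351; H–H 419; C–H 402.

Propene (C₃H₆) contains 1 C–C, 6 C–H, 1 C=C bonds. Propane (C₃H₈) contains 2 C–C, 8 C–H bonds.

ΔH ≈ −132 kJ

Bonds broken (reactants):
  C–C: 1 × 351 = 351
  C–H: 6 × 402 = 2412
  C=C: 1 × 604 = 604
  H–H: 1 × 419 = 419
  Σ(broken) = 3786 kJ
Bonds formed (products):
  C–C: 2 × 351 = 702
  C–H: 8 × 402 = 3216
  Σ(formed) = 3918 kJ
ΔH = Σ(broken) − Σ(formed) = 3786 − 3918 = −132 kJ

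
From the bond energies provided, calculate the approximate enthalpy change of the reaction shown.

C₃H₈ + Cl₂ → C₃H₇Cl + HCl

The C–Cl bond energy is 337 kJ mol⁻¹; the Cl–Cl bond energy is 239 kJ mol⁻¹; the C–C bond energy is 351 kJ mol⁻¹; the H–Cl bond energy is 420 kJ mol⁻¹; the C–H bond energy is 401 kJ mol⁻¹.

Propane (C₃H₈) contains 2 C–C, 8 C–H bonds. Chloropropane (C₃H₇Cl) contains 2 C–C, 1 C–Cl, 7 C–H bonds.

ΔH ≈ −117 kJ

Bonds broken (reactants):
  C–C: 2 × 351 = 702
  C–H: 8 × 401 = 3208
  Cl–Cl: 1 × 239 = 239
  Σ(broken) = 4149 kJ
Bonds formed (products):
  C–C: 2 × 351 = 702
  C–Cl: 1 × 337 = 337
  C–H: 7 × 401 = 2807
  H–Cl: 1 × 420 = 420
  Σ(formed) = 4266 kJ
ΔH = Σ(broken) − Σ(formed) = 4149 − 4266 = −117 kJ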